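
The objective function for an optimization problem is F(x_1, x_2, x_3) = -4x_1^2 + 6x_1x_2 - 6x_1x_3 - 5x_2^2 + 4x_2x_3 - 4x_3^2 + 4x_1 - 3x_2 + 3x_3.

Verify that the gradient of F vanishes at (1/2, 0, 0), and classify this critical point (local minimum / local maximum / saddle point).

∇F = (-8x_1 + 6x_2 - 6x_3 + 4, 6x_1 - 10x_2 + 4x_3 - 3, -6x_1 + 4x_2 - 8x_3 + 3); substituting (1/2, 0, 0) gives ∇F = (0, 0, 0), so (1/2, 0, 0) is indeed a critical point.
The Hessian is constant: H = [[-8, 6, -6], [6, -10, 4], [-6, 4, -8]].
Leading principal minors: Δ₁ = -8, Δ₂ = 44, Δ₃ = -152.
The minors alternate sign starting negative (−, +, −), so H is negative definite: a local maximum.

local maximum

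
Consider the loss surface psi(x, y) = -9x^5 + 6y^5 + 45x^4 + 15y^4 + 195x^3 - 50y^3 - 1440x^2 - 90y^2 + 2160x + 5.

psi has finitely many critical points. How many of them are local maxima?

psi separates as a function of x plus a function of y, so ∇psi=0 decouples.
∂psi/∂x = -45(x - 4)(x - 3)(x - 1)(x + 4) = 0 at x ∈ {-4, 1, 3, 4}; ∂psi/∂y = 30y(y - 2)(y + 1)(y + 3) = 0 at y ∈ {-3, -1, 0, 2}.
The Hessian is diagonal: diag(psi_xx, psi_yy). Second derivatives: psi_xx(-4)=12600, psi_xx(1)=-1350, psi_xx(3)=630, psi_xx(4)=-1080; psi_yy(-3)=-900, psi_yy(-1)=180, psi_yy(0)=-180, psi_yy(2)=900.
Local maxima occur where both diagonal entries negative: (1, -3), (1, 0), (4, -3), (4, 0). Count: 4.

4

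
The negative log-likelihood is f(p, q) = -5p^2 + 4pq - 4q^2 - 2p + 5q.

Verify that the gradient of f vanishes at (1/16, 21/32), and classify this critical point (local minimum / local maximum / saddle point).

local maximum

∇f = (-10p + 4q - 2, 4p - 8q + 5); substituting (1/16, 21/32) gives ∇f = (0, 0), so (1/16, 21/32) is indeed a critical point.
The Hessian of f is constant: H = [[-10, 4], [4, -8]].
det(H) = (-10)·(-8) − 4² = 64.
det(H) > 0 and tr(H) = -18 < 0, so H is negative definite and the point is a local maximum.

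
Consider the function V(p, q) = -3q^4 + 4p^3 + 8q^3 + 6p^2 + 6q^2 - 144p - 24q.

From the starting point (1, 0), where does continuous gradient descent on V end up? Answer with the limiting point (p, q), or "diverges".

V is separable, so gradient descent decouples: p follows -∂V/∂p, q follows -∂V/∂q.
∂V/∂p = 12(p - 3)(p + 4); at p=1 this is -120, so p increases.
∂V/∂q = -12(q - 2)(q - 1)(q + 1); at q=0 this is -24, so q increases.
p converges to its nearest critical value 3 (a local min of the p-part); q converges to 1. The iterate converges to (3, 1).

(3, 1)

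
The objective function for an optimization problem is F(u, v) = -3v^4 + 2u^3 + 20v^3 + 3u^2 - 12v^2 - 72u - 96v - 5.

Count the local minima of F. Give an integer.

F separates as a function of u plus a function of v, so ∇F=0 decouples.
∂F/∂u = 6(u - 3)(u + 4) = 0 at u ∈ {-4, 3}; ∂F/∂v = -12(v - 4)(v - 2)(v + 1) = 0 at v ∈ {-1, 2, 4}.
The Hessian is diagonal: diag(F_uu, F_vv). Second derivatives: F_uu(-4)=-42, F_uu(3)=42; F_vv(-1)=-180, F_vv(2)=72, F_vv(4)=-120.
Local minima occur where both diagonal entries positive: (3, 2). Count: 1.

1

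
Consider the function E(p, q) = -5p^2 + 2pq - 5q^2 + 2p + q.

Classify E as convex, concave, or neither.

E is quadratic, so its Hessian is the constant matrix H = [[-10, 2], [2, -10]].
det(H) = 96, tr(H) = -20.
det(H) > 0 and tr(H) < 0, so H is negative definite everywhere: concave.

concave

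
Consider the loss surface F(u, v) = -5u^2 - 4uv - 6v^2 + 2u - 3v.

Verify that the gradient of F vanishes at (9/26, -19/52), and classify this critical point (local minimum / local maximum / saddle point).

local maximum

∇F = (-10u - 4v + 2, -4u - 12v - 3); substituting (9/26, -19/52) gives ∇F = (0, 0), so (9/26, -19/52) is indeed a critical point.
The Hessian of F is constant: H = [[-10, -4], [-4, -12]].
det(H) = (-10)·(-12) − (-4)² = 104.
det(H) > 0 and tr(H) = -22 < 0, so H is negative definite and the point is a local maximum.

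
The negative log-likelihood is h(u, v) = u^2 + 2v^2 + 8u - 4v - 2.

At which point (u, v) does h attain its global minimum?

(-4, 1)

h(u,v) separates as P(u) + Q(v) − 2, so its minimum is min P + min Q − 2.
P'(u) = 2u + 8 vanishes at u ∈ {-4}; Q'(v) = 4v - 4 vanishes at v ∈ {1}.
Local minima of P (where P''>0): P(-4)=-16. Local minima of Q: Q(1)=-2.
So the global minimum of h is P(-4) + Q(1) − 2 = -16 − 2 − 2 = -20, attained at (-4, 1).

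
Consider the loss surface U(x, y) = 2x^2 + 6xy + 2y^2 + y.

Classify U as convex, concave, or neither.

neither

U is quadratic, so its Hessian is the constant matrix H = [[4, 6], [6, 4]].
det(H) = -20, tr(H) = 8.
det(H) < 0, so H is indefinite: neither convex nor concave.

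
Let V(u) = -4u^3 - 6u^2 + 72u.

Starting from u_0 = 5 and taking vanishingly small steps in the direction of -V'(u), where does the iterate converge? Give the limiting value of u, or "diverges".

diverges

V'(u) = -12(u - 2)(u + 3), so V'(5) = -288.
Gradient descent moves in the -V' direction, i.e. u is increasing.
There is no critical point above u=5, and V' keeps the same sign, so the iterate runs off to +∞.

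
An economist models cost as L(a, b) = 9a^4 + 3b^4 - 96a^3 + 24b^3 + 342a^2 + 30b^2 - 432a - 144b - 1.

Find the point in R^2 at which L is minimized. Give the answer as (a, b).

(1, 1)

L(a,b) separates as P(a) + Q(b) − 1, so its minimum is min P + min Q − 1.
P'(a) = 36(a - 4)(a - 3)(a - 1) vanishes at a ∈ {1, 3, 4}; Q'(b) = 12(b - 1)(b + 3)(b + 4) vanishes at b ∈ {-4, -3, 1}.
Local minima of P (where P''>0): P(1)=-177, P(4)=-96. Local minima of Q: Q(-4)=288, Q(1)=-87.
So the global minimum of L is P(1) + Q(1) − 1 = -177 − 87 − 1 = -265, attained at (1, 1).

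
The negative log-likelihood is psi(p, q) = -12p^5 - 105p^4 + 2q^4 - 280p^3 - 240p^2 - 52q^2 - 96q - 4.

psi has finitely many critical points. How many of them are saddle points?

psi separates as a function of p plus a function of q, so ∇psi=0 decouples.
∂psi/∂p = -60p(p + 1)(p + 2)(p + 4) = 0 at p ∈ {-4, -2, -1, 0}; ∂psi/∂q = 8(q - 4)(q + 1)(q + 3) = 0 at q ∈ {-3, -1, 4}.
The Hessian is diagonal: diag(psi_pp, psi_qq). Second derivatives: psi_pp(-4)=1440, psi_pp(-2)=-240, psi_pp(-1)=180, psi_pp(0)=-480; psi_qq(-3)=112, psi_qq(-1)=-80, psi_qq(4)=280.
Saddle points occur where the two diagonal entries have opposite signs: (-4, -1), (-2, -3), (-2, 4), (-1, -1), (0, -3), (0, 4). Count: 6.

6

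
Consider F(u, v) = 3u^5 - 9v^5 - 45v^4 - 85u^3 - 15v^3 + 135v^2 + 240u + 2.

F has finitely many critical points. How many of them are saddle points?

F separates as a function of u plus a function of v, so ∇F=0 decouples.
∂F/∂u = 15(u - 4)(u - 1)(u + 1)(u + 4) = 0 at u ∈ {-4, -1, 1, 4}; ∂F/∂v = -45v(v - 1)(v + 2)(v + 3) = 0 at v ∈ {-3, -2, 0, 1}.
The Hessian is diagonal: diag(F_uu, F_vv). Second derivatives: F_uu(-4)=-1800, F_uu(-1)=450, F_uu(1)=-450, F_uu(4)=1800; F_vv(-3)=540, F_vv(-2)=-270, F_vv(0)=270, F_vv(1)=-540.
Saddle points occur where the two diagonal entries have opposite signs: (-4, -3), (-4, 0), (-1, -2), (-1, 1), (1, -3), (1, 0), (4, -2), (4, 1). Count: 8.

8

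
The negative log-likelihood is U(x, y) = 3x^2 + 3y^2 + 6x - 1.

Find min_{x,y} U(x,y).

U(x,y) separates as P(x) + Q(y) − 1, so its minimum is min P + min Q − 1.
P'(x) = 6x + 6 vanishes at x ∈ {-1}; Q'(y) = 6y vanishes at y ∈ {0}.
Local minima of P (where P''>0): P(-1)=-3. Local minima of Q: Q(0)=0.
So the global minimum of U is P(-1) + Q(0) − 1 = -3 + 0 − 1 = -4, attained at (-1, 0).

-4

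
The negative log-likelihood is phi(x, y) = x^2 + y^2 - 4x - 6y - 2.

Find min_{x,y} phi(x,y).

-15

phi(x,y) separates as P(x) + Q(y) − 2, so its minimum is min P + min Q − 2.
P'(x) = 2x - 4 vanishes at x ∈ {2}; Q'(y) = 2y - 6 vanishes at y ∈ {3}.
Local minima of P (where P''>0): P(2)=-4. Local minima of Q: Q(3)=-9.
So the global minimum of phi is P(2) + Q(3) − 2 = -4 − 9 − 2 = -15, attained at (2, 3).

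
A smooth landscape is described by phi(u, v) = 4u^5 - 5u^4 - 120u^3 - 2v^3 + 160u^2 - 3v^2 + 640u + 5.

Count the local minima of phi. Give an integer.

2

phi separates as a function of u plus a function of v, so ∇phi=0 decouples.
∂phi/∂u = 20(u - 4)(u - 2)(u + 1)(u + 4) = 0 at u ∈ {-4, -1, 2, 4}; ∂phi/∂v = -6v(v + 1) = 0 at v ∈ {-1, 0}.
The Hessian is diagonal: diag(phi_uu, phi_vv). Second derivatives: phi_uu(-4)=-2880, phi_uu(-1)=900, phi_uu(2)=-720, phi_uu(4)=1600; phi_vv(-1)=6, phi_vv(0)=-6.
Local minima occur where both diagonal entries positive: (-1, -1), (4, -1). Count: 2.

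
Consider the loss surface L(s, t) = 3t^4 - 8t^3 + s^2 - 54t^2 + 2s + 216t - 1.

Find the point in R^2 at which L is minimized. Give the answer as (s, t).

(-1, -3)

L(s,t) separates as P(s) + Q(t) − 1, so its minimum is min P + min Q − 1.
P'(s) = 2s + 2 vanishes at s ∈ {-1}; Q'(t) = 12(t - 3)(t - 2)(t + 3) vanishes at t ∈ {-3, 2, 3}.
Local minima of P (where P''>0): P(-1)=-1. Local minima of Q: Q(-3)=-675, Q(3)=189.
So the global minimum of L is P(-1) + Q(-3) − 1 = -1 − 675 − 1 = -677, attained at (-1, -3).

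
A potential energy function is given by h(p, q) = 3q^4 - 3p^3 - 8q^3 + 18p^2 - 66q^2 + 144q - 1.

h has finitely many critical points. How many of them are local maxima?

1

h separates as a function of p plus a function of q, so ∇h=0 decouples.
∂h/∂p = -9p(p - 4) = 0 at p ∈ {0, 4}; ∂h/∂q = 12(q - 4)(q - 1)(q + 3) = 0 at q ∈ {-3, 1, 4}.
The Hessian is diagonal: diag(h_pp, h_qq). Second derivatives: h_pp(0)=36, h_pp(4)=-36; h_qq(-3)=336, h_qq(1)=-144, h_qq(4)=252.
Local maxima occur where both diagonal entries negative: (4, 1). Count: 1.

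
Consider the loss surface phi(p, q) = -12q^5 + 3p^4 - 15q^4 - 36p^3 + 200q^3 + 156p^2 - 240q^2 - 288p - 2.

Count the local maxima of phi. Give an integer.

2

phi separates as a function of p plus a function of q, so ∇phi=0 decouples.
∂phi/∂p = 12(p - 4)(p - 3)(p - 2) = 0 at p ∈ {2, 3, 4}; ∂phi/∂q = -60q(q - 2)(q - 1)(q + 4) = 0 at q ∈ {-4, 0, 1, 2}.
The Hessian is diagonal: diag(phi_pp, phi_qq). Second derivatives: phi_pp(2)=24, phi_pp(3)=-12, phi_pp(4)=24; phi_qq(-4)=7200, phi_qq(0)=-480, phi_qq(1)=300, phi_qq(2)=-720.
Local maxima occur where both diagonal entries negative: (3, 0), (3, 2). Count: 2.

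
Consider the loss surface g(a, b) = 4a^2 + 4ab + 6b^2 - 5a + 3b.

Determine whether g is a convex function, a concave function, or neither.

g is quadratic, so its Hessian is the constant matrix H = [[8, 4], [4, 12]].
det(H) = 80, tr(H) = 20.
det(H) > 0 and tr(H) > 0, so H is positive definite everywhere: convex.

convex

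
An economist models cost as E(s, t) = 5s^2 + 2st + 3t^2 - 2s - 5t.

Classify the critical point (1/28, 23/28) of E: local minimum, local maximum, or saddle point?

The Hessian of E is constant: H = [[10, 2], [2, 6]].
det(H) = 10·6 − 2² = 56.
det(H) > 0 and tr(H) = 16 > 0, so H is positive definite and the point is a local minimum.

local minimum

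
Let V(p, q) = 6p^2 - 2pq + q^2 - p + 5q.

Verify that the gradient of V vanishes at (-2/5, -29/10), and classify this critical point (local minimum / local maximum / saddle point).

local minimum

∇V = (12p - 2q - 1, -2p + 2q + 5); substituting (-2/5, -29/10) gives ∇V = (0, 0), so (-2/5, -29/10) is indeed a critical point.
The Hessian of V is constant: H = [[12, -2], [-2, 2]].
det(H) = 12·2 − (-2)² = 20.
det(H) > 0 and tr(H) = 14 > 0, so H is positive definite and the point is a local minimum.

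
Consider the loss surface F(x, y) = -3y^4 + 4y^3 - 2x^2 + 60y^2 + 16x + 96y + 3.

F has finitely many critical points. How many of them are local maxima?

F separates as a function of x plus a function of y, so ∇F=0 decouples.
∂F/∂x = -4(x - 4) = 0 at x ∈ {4}; ∂F/∂y = -12(y - 4)(y + 1)(y + 2) = 0 at y ∈ {-2, -1, 4}.
The Hessian is diagonal: diag(F_xx, F_yy). Second derivatives: F_xx(4)=-4; F_yy(-2)=-72, F_yy(-1)=60, F_yy(4)=-360.
Local maxima occur where both diagonal entries negative: (4, -2), (4, 4). Count: 2.

2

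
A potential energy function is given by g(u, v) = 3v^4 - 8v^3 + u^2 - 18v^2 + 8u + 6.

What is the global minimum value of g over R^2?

-145

g(u,v) separates as P(u) + Q(v) + 6, so its minimum is min P + min Q + 6.
P'(u) = 2u + 8 vanishes at u ∈ {-4}; Q'(v) = 12v(v - 3)(v + 1) vanishes at v ∈ {-1, 0, 3}.
Local minima of P (where P''>0): P(-4)=-16. Local minima of Q: Q(-1)=-7, Q(3)=-135.
So the global minimum of g is P(-4) + Q(3) + 6 = -16 − 135 + 6 = -145, attained at (-4, 3).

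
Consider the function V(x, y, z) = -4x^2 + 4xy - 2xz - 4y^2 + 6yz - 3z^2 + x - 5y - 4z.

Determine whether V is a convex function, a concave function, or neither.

concave

V is quadratic, so its Hessian is the constant matrix H = [[-8, 4, -2], [4, -8, 6], [-2, 6, -6]].
Leading principal minors: -8, 48, -64.
Signs alternate −, +, − ⇒ H ≺ 0 ⇒ concave.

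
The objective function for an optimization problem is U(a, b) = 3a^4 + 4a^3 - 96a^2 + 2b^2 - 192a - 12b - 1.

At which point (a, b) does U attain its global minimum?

(4, 3)

U(a,b) separates as P(a) + Q(b) − 1, so its minimum is min P + min Q − 1.
P'(a) = 12(a - 4)(a + 1)(a + 4) vanishes at a ∈ {-4, -1, 4}; Q'(b) = 4b - 12 vanishes at b ∈ {3}.
Local minima of P (where P''>0): P(-4)=-256, P(4)=-1280. Local minima of Q: Q(3)=-18.
So the global minimum of U is P(4) + Q(3) − 1 = -1280 − 18 − 1 = -1299, attained at (4, 3).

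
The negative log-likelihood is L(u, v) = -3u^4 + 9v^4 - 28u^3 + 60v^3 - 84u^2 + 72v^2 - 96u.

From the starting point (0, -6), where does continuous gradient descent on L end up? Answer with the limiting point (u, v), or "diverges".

L is separable, so gradient descent decouples: u follows -∂L/∂u, v follows -∂L/∂v.
∂L/∂u = -12(u + 1)(u + 2)(u + 4); at u=0 this is -96, so u increases.
∂L/∂v = 36v(v + 1)(v + 4); at v=-6 this is -2160, so v increases.
The u-coordinate has no critical point in that direction and runs off to infinity.

diverges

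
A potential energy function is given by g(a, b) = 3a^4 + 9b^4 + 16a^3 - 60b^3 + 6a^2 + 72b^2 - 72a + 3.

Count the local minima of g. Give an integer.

4

g separates as a function of a plus a function of b, so ∇g=0 decouples.
∂g/∂a = 12(a - 1)(a + 2)(a + 3) = 0 at a ∈ {-3, -2, 1}; ∂g/∂b = 36b(b - 4)(b - 1) = 0 at b ∈ {0, 1, 4}.
The Hessian is diagonal: diag(g_aa, g_bb). Second derivatives: g_aa(-3)=48, g_aa(-2)=-36, g_aa(1)=144; g_bb(0)=144, g_bb(1)=-108, g_bb(4)=432.
Local minima occur where both diagonal entries positive: (-3, 0), (-3, 4), (1, 0), (1, 4). Count: 4.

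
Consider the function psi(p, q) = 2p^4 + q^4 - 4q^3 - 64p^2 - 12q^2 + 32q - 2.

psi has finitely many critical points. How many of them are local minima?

4

psi separates as a function of p plus a function of q, so ∇psi=0 decouples.
∂psi/∂p = 8p(p - 4)(p + 4) = 0 at p ∈ {-4, 0, 4}; ∂psi/∂q = 4(q - 4)(q - 1)(q + 2) = 0 at q ∈ {-2, 1, 4}.
The Hessian is diagonal: diag(psi_pp, psi_qq). Second derivatives: psi_pp(-4)=256, psi_pp(0)=-128, psi_pp(4)=256; psi_qq(-2)=72, psi_qq(1)=-36, psi_qq(4)=72.
Local minima occur where both diagonal entries positive: (-4, -2), (-4, 4), (4, -2), (4, 4). Count: 4.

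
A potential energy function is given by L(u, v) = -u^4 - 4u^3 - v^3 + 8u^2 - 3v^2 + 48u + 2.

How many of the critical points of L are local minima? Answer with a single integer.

L separates as a function of u plus a function of v, so ∇L=0 decouples.
∂L/∂u = -4(u - 2)(u + 2)(u + 3) = 0 at u ∈ {-3, -2, 2}; ∂L/∂v = -3v(v + 2) = 0 at v ∈ {-2, 0}.
The Hessian is diagonal: diag(L_uu, L_vv). Second derivatives: L_uu(-3)=-20, L_uu(-2)=16, L_uu(2)=-80; L_vv(-2)=6, L_vv(0)=-6.
Local minima occur where both diagonal entries positive: (-2, -2). Count: 1.

1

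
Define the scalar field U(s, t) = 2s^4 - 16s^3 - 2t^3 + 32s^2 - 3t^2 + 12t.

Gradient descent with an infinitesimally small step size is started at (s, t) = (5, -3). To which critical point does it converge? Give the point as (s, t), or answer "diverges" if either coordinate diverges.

U is separable, so gradient descent decouples: s follows -∂U/∂s, t follows -∂U/∂t.
∂U/∂s = 8s(s - 4)(s - 2); at s=5 this is 120, so s decreases.
∂U/∂t = -6(t - 1)(t + 2); at t=-3 this is -24, so t increases.
s converges to its nearest critical value 4 (a local min of the s-part); t converges to -2. The iterate converges to (4, -2).

(4, -2)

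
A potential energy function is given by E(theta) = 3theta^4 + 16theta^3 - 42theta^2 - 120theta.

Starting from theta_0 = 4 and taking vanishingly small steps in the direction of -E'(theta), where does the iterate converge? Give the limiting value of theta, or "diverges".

E'(theta) = 12(theta - 2)(theta + 1)(theta + 5), so E'(4) = 1080.
Gradient descent moves in the -E' direction, i.e. theta is decreasing.
The nearest critical point in that direction is theta = 2, where E'' = 252 > 0 (a local minimum). The iterate converges there.

2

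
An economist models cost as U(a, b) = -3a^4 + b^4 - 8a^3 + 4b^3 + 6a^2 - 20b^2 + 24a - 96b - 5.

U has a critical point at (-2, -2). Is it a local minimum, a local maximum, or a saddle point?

local maximum

The mixed partial ∂²U/∂a∂b is 0, so the Hessian at any point is diag(U_aa, U_bb) = diag(12(-3a^2 - 4a + 1), 4(3b^2 + 6b - 10)).
At (-2, -2): H = diag(-36, -40).
Both eigenvalues are negative, so H is negative definite: a local maximum.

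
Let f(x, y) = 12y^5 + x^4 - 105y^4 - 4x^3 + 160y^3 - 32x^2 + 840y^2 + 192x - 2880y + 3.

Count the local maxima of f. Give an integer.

f separates as a function of x plus a function of y, so ∇f=0 decouples.
∂f/∂x = 4(x - 4)(x - 3)(x + 4) = 0 at x ∈ {-4, 3, 4}; ∂f/∂y = 60(y - 4)(y - 3)(y - 2)(y + 2) = 0 at y ∈ {-2, 2, 3, 4}.
The Hessian is diagonal: diag(f_xx, f_yy). Second derivatives: f_xx(-4)=224, f_xx(3)=-28, f_xx(4)=32; f_yy(-2)=-7200, f_yy(2)=480, f_yy(3)=-300, f_yy(4)=720.
Local maxima occur where both diagonal entries negative: (3, -2), (3, 3). Count: 2.

2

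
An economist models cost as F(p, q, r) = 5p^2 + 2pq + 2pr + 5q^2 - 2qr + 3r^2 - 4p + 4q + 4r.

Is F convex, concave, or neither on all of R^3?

F is quadratic, so its Hessian is the constant matrix H = [[10, 2, 2], [2, 10, -2], [2, -2, 6]].
Leading principal minors: 10, 96, 480.
All positive ⇒ H ≻ 0 ⇒ convex.

convex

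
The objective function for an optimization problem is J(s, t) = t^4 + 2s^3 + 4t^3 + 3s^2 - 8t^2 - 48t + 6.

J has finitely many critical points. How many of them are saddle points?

J separates as a function of s plus a function of t, so ∇J=0 decouples.
∂J/∂s = 6s(s + 1) = 0 at s ∈ {-1, 0}; ∂J/∂t = 4(t - 2)(t + 2)(t + 3) = 0 at t ∈ {-3, -2, 2}.
The Hessian is diagonal: diag(J_ss, J_tt). Second derivatives: J_ss(-1)=-6, J_ss(0)=6; J_tt(-3)=20, J_tt(-2)=-16, J_tt(2)=80.
Saddle points occur where the two diagonal entries have opposite signs: (-1, -3), (-1, 2), (0, -2). Count: 3.

3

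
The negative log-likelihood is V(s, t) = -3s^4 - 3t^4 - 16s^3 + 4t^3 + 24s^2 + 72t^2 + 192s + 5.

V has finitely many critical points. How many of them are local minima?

V separates as a function of s plus a function of t, so ∇V=0 decouples.
∂V/∂s = -12(s - 2)(s + 2)(s + 4) = 0 at s ∈ {-4, -2, 2}; ∂V/∂t = -12t(t - 4)(t + 3) = 0 at t ∈ {-3, 0, 4}.
The Hessian is diagonal: diag(V_ss, V_tt). Second derivatives: V_ss(-4)=-144, V_ss(-2)=96, V_ss(2)=-288; V_tt(-3)=-252, V_tt(0)=144, V_tt(4)=-336.
Local minima occur where both diagonal entries positive: (-2, 0). Count: 1.

1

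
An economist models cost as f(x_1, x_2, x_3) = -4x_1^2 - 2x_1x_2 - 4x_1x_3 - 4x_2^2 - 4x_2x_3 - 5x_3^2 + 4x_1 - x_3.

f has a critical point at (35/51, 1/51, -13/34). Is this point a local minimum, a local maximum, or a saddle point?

local maximum

The Hessian is constant: H = [[-8, -2, -4], [-2, -8, -4], [-4, -4, -10]].
Leading principal minors: Δ₁ = -8, Δ₂ = 60, Δ₃ = -408.
The minors alternate sign starting negative (−, +, −), so H is negative definite: a local maximum.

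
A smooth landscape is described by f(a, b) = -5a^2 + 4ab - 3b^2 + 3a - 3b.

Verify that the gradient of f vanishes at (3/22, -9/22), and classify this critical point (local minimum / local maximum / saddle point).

∇f = (-10a + 4b + 3, 4a - 6b - 3); substituting (3/22, -9/22) gives ∇f = (0, 0), so (3/22, -9/22) is indeed a critical point.
The Hessian of f is constant: H = [[-10, 4], [4, -6]].
det(H) = (-10)·(-6) − 4² = 44.
det(H) > 0 and tr(H) = -16 < 0, so H is negative definite and the point is a local maximum.

local maximum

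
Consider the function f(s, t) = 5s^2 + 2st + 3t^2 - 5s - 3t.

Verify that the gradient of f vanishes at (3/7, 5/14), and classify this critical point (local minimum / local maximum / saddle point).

∇f = (10s + 2t - 5, 2s + 6t - 3); substituting (3/7, 5/14) gives ∇f = (0, 0), so (3/7, 5/14) is indeed a critical point.
The Hessian of f is constant: H = [[10, 2], [2, 6]].
det(H) = 10·6 − 2² = 56.
det(H) > 0 and tr(H) = 16 > 0, so H is positive definite and the point is a local minimum.

local minimum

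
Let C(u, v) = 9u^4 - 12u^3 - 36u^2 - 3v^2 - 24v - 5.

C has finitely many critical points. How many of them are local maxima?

1

C separates as a function of u plus a function of v, so ∇C=0 decouples.
∂C/∂u = 36u(u - 2)(u + 1) = 0 at u ∈ {-1, 0, 2}; ∂C/∂v = -6(v + 4) = 0 at v ∈ {-4}.
The Hessian is diagonal: diag(C_uu, C_vv). Second derivatives: C_uu(-1)=108, C_uu(0)=-72, C_uu(2)=216; C_vv(-4)=-6.
Local maxima occur where both diagonal entries negative: (0, -4). Count: 1.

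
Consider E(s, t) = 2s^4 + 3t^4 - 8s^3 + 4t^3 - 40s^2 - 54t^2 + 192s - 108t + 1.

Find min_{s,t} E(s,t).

-1016

E(s,t) separates as P(s) + Q(t) + 1, so its minimum is min P + min Q + 1.
P'(s) = 8(s - 4)(s - 2)(s + 3) vanishes at s ∈ {-3, 2, 4}; Q'(t) = 12(t - 3)(t + 1)(t + 3) vanishes at t ∈ {-3, -1, 3}.
Local minima of P (where P''>0): P(-3)=-558, P(4)=128. Local minima of Q: Q(-3)=-27, Q(3)=-459.
So the global minimum of E is P(-3) + Q(3) + 1 = -558 − 459 + 1 = -1016, attained at (-3, 3).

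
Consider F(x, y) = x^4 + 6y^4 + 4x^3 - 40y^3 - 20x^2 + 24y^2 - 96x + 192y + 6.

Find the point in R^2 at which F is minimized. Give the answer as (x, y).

(3, -1)

F(x,y) separates as P(x) + Q(y) + 6, so its minimum is min P + min Q + 6.
P'(x) = 4(x - 3)(x + 2)(x + 4) vanishes at x ∈ {-4, -2, 3}; Q'(y) = 24(y - 4)(y - 2)(y + 1) vanishes at y ∈ {-1, 2, 4}.
Local minima of P (where P''>0): P(-4)=64, P(3)=-279. Local minima of Q: Q(-1)=-122, Q(4)=128.
So the global minimum of F is P(3) + Q(-1) + 6 = -279 − 122 + 6 = -395, attained at (3, -1).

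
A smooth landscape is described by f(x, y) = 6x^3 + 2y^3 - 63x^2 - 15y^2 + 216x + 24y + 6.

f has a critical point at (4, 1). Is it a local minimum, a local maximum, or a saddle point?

The mixed partial ∂²f/∂x∂y is 0, so the Hessian at any point is diag(f_xx, f_yy) = diag(18(2x - 7), 6(2y - 5)).
At (4, 1): H = diag(18, -18).
The eigenvalues have opposite signs, so H is indefinite: a saddle point.

saddle point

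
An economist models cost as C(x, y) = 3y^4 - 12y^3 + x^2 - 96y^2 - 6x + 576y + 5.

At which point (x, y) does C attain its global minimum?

C(x,y) separates as P(x) + Q(y) + 5, so its minimum is min P + min Q + 5.
P'(x) = 2x - 6 vanishes at x ∈ {3}; Q'(y) = 12(y - 4)(y - 3)(y + 4) vanishes at y ∈ {-4, 3, 4}.
Local minima of P (where P''>0): P(3)=-9. Local minima of Q: Q(-4)=-2304, Q(4)=768.
So the global minimum of C is P(3) + Q(-4) + 5 = -9 − 2304 + 5 = -2308, attained at (3, -4).

(3, -4)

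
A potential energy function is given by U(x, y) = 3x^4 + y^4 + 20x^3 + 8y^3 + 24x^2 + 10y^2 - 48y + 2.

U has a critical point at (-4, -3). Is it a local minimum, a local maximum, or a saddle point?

saddle point

The mixed partial ∂²U/∂x∂y is 0, so the Hessian at any point is diag(U_xx, U_yy) = diag(12(3x^2 + 10x + 4), 4(3y^2 + 12y + 5)).
At (-4, -3): H = diag(144, -16).
The eigenvalues have opposite signs, so H is indefinite: a saddle point.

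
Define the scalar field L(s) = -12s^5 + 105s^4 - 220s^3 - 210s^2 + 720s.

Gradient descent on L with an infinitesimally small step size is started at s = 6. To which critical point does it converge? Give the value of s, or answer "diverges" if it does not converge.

L'(s) = -60(s - 4)(s - 3)(s - 1)(s + 1), so L'(6) = -12600.
Gradient descent moves in the -L' direction, i.e. s is increasing.
There is no critical point above s=6, and L' keeps the same sign, so the iterate runs off to +∞.

diverges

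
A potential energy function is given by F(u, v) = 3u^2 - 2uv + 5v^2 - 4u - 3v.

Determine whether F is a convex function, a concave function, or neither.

F is quadratic, so its Hessian is the constant matrix H = [[6, -2], [-2, 10]].
det(H) = 56, tr(H) = 16.
det(H) > 0 and tr(H) > 0, so H is positive definite everywhere: convex.

convex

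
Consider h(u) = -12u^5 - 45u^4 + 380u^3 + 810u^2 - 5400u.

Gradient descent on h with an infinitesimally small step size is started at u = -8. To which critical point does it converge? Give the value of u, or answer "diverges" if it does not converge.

h'(u) = -60(u - 3)(u - 2)(u + 3)(u + 5), so h'(-8) = -99000.
Gradient descent moves in the -h' direction, i.e. u is increasing.
The nearest critical point in that direction is u = -5, where h'' = 6720 > 0 (a local minimum). The iterate converges there.

-5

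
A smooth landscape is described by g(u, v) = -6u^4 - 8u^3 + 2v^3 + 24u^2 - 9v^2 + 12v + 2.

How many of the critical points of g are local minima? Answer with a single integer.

1

g separates as a function of u plus a function of v, so ∇g=0 decouples.
∂g/∂u = -24u(u - 1)(u + 2) = 0 at u ∈ {-2, 0, 1}; ∂g/∂v = 6(v - 2)(v - 1) = 0 at v ∈ {1, 2}.
The Hessian is diagonal: diag(g_uu, g_vv). Second derivatives: g_uu(-2)=-144, g_uu(0)=48, g_uu(1)=-72; g_vv(1)=-6, g_vv(2)=6.
Local minima occur where both diagonal entries positive: (0, 2). Count: 1.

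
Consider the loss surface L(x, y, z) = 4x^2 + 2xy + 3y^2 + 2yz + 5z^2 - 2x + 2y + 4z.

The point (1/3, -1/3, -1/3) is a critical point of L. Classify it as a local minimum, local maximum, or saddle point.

local minimum

The Hessian is constant: H = [[8, 2, 0], [2, 6, 2], [0, 2, 10]].
Leading principal minors: Δ₁ = 8, Δ₂ = 44, Δ₃ = 408.
All leading minors are positive, so H is positive definite: a local minimum.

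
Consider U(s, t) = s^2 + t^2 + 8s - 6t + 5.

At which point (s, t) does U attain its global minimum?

U(s,t) separates as P(s) + Q(t) + 5, so its minimum is min P + min Q + 5.
P'(s) = 2s + 8 vanishes at s ∈ {-4}; Q'(t) = 2(t - 3) vanishes at t ∈ {3}.
Local minima of P (where P''>0): P(-4)=-16. Local minima of Q: Q(3)=-9.
So the global minimum of U is P(-4) + Q(3) + 5 = -16 − 9 + 5 = -20, attained at (-4, 3).

(-4, 3)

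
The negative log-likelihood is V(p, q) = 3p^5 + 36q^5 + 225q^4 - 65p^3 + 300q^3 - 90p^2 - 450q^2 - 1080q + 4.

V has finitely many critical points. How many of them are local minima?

4

V separates as a function of p plus a function of q, so ∇V=0 decouples.
∂V/∂p = 15p(p - 4)(p + 1)(p + 3) = 0 at p ∈ {-3, -1, 0, 4}; ∂V/∂q = 180(q - 1)(q + 1)(q + 2)(q + 3) = 0 at q ∈ {-3, -2, -1, 1}.
The Hessian is diagonal: diag(V_pp, V_qq). Second derivatives: V_pp(-3)=-630, V_pp(-1)=150, V_pp(0)=-180, V_pp(4)=2100; V_qq(-3)=-1440, V_qq(-2)=540, V_qq(-1)=-720, V_qq(1)=4320.
Local minima occur where both diagonal entries positive: (-1, -2), (-1, 1), (4, -2), (4, 1). Count: 4.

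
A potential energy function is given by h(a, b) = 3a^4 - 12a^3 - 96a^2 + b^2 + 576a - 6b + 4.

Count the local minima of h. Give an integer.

h separates as a function of a plus a function of b, so ∇h=0 decouples.
∂h/∂a = 12(a - 4)(a - 3)(a + 4) = 0 at a ∈ {-4, 3, 4}; ∂h/∂b = 2(b - 3) = 0 at b ∈ {3}.
The Hessian is diagonal: diag(h_aa, h_bb). Second derivatives: h_aa(-4)=672, h_aa(3)=-84, h_aa(4)=96; h_bb(3)=2.
Local minima occur where both diagonal entries positive: (-4, 3), (4, 3). Count: 2.

2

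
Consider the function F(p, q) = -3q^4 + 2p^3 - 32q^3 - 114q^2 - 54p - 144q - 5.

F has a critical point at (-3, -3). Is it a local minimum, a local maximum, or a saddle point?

The mixed partial ∂²F/∂p∂q is 0, so the Hessian at any point is diag(F_pp, F_qq) = diag(12p, -12(3q^2 + 16q + 19)).
At (-3, -3): H = diag(-36, 24).
The eigenvalues have opposite signs, so H is indefinite: a saddle point.

saddle point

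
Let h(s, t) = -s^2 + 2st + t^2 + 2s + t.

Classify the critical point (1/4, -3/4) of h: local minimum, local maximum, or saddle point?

The Hessian of h is constant: H = [[-2, 2], [2, 2]].
det(H) = (-2)·2 − 2² = -8.
Since det(H) < 0, H is indefinite and the critical point is a saddle point.

saddle point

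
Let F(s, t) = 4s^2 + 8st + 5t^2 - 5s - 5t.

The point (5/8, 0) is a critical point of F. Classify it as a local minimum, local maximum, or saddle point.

The Hessian of F is constant: H = [[8, 8], [8, 10]].
det(H) = 8·10 − 8² = 16.
det(H) > 0 and tr(H) = 18 > 0, so H is positive definite and the point is a local minimum.

local minimum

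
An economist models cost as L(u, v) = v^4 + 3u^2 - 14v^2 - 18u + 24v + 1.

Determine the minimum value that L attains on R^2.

-143

L(u,v) separates as P(u) + Q(v) + 1, so its minimum is min P + min Q + 1.
P'(u) = 6u - 18 vanishes at u ∈ {3}; Q'(v) = 4(v - 2)(v - 1)(v + 3) vanishes at v ∈ {-3, 1, 2}.
Local minima of P (where P''>0): P(3)=-27. Local minima of Q: Q(-3)=-117, Q(2)=8.
So the global minimum of L is P(3) + Q(-3) + 1 = -27 − 117 + 1 = -143, attained at (3, -3).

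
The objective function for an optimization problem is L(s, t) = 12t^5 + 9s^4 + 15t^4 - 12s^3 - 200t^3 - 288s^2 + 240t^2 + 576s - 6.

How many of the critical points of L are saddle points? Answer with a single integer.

6

L separates as a function of s plus a function of t, so ∇L=0 decouples.
∂L/∂s = 36(s - 4)(s - 1)(s + 4) = 0 at s ∈ {-4, 1, 4}; ∂L/∂t = 60t(t - 2)(t - 1)(t + 4) = 0 at t ∈ {-4, 0, 1, 2}.
The Hessian is diagonal: diag(L_ss, L_tt). Second derivatives: L_ss(-4)=1440, L_ss(1)=-540, L_ss(4)=864; L_tt(-4)=-7200, L_tt(0)=480, L_tt(1)=-300, L_tt(2)=720.
Saddle points occur where the two diagonal entries have opposite signs: (-4, -4), (-4, 1), (1, 0), (1, 2), (4, -4), (4, 1). Count: 6.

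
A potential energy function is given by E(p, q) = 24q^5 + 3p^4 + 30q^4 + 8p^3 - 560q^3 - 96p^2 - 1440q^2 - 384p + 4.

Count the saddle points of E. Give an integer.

6

E separates as a function of p plus a function of q, so ∇E=0 decouples.
∂E/∂p = 12(p - 4)(p + 2)(p + 4) = 0 at p ∈ {-4, -2, 4}; ∂E/∂q = 120q(q - 4)(q + 2)(q + 3) = 0 at q ∈ {-3, -2, 0, 4}.
The Hessian is diagonal: diag(E_pp, E_qq). Second derivatives: E_pp(-4)=192, E_pp(-2)=-144, E_pp(4)=576; E_qq(-3)=-2520, E_qq(-2)=1440, E_qq(0)=-2880, E_qq(4)=20160.
Saddle points occur where the two diagonal entries have opposite signs: (-4, -3), (-4, 0), (-2, -2), (-2, 4), (4, -3), (4, 0). Count: 6.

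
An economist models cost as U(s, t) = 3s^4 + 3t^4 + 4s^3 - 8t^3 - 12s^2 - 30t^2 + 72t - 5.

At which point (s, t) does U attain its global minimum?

U(s,t) separates as P(s) + Q(t) − 5, so its minimum is min P + min Q − 5.
P'(s) = 12s(s - 1)(s + 2) vanishes at s ∈ {-2, 0, 1}; Q'(t) = 12(t - 3)(t - 1)(t + 2) vanishes at t ∈ {-2, 1, 3}.
Local minima of P (where P''>0): P(-2)=-32, P(1)=-5. Local minima of Q: Q(-2)=-152, Q(3)=-27.
So the global minimum of U is P(-2) + Q(-2) − 5 = -32 − 152 − 5 = -189, attained at (-2, -2).

(-2, -2)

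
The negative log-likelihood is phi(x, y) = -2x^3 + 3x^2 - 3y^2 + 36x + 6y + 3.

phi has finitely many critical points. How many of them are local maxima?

1

phi separates as a function of x plus a function of y, so ∇phi=0 decouples.
∂phi/∂x = -6(x - 3)(x + 2) = 0 at x ∈ {-2, 3}; ∂phi/∂y = -6(y - 1) = 0 at y ∈ {1}.
The Hessian is diagonal: diag(phi_xx, phi_yy). Second derivatives: phi_xx(-2)=30, phi_xx(3)=-30; phi_yy(1)=-6.
Local maxima occur where both diagonal entries negative: (3, 1). Count: 1.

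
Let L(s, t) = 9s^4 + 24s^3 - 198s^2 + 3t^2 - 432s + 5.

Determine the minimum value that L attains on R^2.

-1696

L(s,t) separates as P(s) + Q(t) + 5, so its minimum is min P + min Q + 5.
P'(s) = 36(s - 3)(s + 1)(s + 4) vanishes at s ∈ {-4, -1, 3}; Q'(t) = 6t vanishes at t ∈ {0}.
Local minima of P (where P''>0): P(-4)=-672, P(3)=-1701. Local minima of Q: Q(0)=0.
So the global minimum of L is P(3) + Q(0) + 5 = -1701 + 0 + 5 = -1696, attained at (3, 0).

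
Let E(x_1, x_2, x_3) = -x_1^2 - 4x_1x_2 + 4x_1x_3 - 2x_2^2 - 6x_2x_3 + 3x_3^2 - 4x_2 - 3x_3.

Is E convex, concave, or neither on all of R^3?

neither

E is quadratic, so its Hessian is the constant matrix H = [[-2, -4, 4], [-4, -4, -6], [4, -6, 6]].
Leading principal minors: -2, -8, 280.
Neither pattern holds ⇒ H is indefinite ⇒ neither convex nor concave.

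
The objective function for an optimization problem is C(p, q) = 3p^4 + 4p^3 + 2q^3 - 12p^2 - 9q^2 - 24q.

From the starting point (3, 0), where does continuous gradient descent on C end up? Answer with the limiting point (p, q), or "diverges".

(1, 4)

C is separable, so gradient descent decouples: p follows -∂C/∂p, q follows -∂C/∂q.
∂C/∂p = 12p(p - 1)(p + 2); at p=3 this is 360, so p decreases.
∂C/∂q = 6(q - 4)(q + 1); at q=0 this is -24, so q increases.
p converges to its nearest critical value 1 (a local min of the p-part); q converges to 4. The iterate converges to (1, 4).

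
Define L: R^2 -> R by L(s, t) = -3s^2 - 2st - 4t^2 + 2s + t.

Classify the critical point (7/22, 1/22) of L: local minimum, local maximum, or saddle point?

The Hessian of L is constant: H = [[-6, -2], [-2, -8]].
det(H) = (-6)·(-8) − (-2)² = 44.
det(H) > 0 and tr(H) = -14 < 0, so H is negative definite and the point is a local maximum.

local maximum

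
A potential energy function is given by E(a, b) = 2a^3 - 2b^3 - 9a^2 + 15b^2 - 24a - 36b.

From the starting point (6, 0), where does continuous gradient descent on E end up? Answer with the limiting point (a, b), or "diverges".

(4, 2)

E is separable, so gradient descent decouples: a follows -∂E/∂a, b follows -∂E/∂b.
∂E/∂a = 6(a - 4)(a + 1); at a=6 this is 84, so a decreases.
∂E/∂b = -6(b - 3)(b - 2); at b=0 this is -36, so b increases.
a converges to its nearest critical value 4 (a local min of the a-part); b converges to 2. The iterate converges to (4, 2).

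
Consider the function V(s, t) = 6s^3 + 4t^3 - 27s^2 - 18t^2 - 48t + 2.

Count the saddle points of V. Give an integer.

2

V separates as a function of s plus a function of t, so ∇V=0 decouples.
∂V/∂s = 18s(s - 3) = 0 at s ∈ {0, 3}; ∂V/∂t = 12(t - 4)(t + 1) = 0 at t ∈ {-1, 4}.
The Hessian is diagonal: diag(V_ss, V_tt). Second derivatives: V_ss(0)=-54, V_ss(3)=54; V_tt(-1)=-60, V_tt(4)=60.
Saddle points occur where the two diagonal entries have opposite signs: (0, 4), (3, -1). Count: 2.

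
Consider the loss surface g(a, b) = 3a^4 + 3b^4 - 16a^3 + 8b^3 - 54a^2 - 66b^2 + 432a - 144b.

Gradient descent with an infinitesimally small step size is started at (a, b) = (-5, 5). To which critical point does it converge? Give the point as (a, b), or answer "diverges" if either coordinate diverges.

(-3, 3)

g is separable, so gradient descent decouples: a follows -∂g/∂a, b follows -∂g/∂b.
∂g/∂a = 12(a - 4)(a - 3)(a + 3); at a=-5 this is -1728, so a increases.
∂g/∂b = 12(b - 3)(b + 1)(b + 4); at b=5 this is 1296, so b decreases.
a converges to its nearest critical value -3 (a local min of the a-part); b converges to 3. The iterate converges to (-3, 3).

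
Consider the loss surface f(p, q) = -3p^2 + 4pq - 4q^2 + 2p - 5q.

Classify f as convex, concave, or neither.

f is quadratic, so its Hessian is the constant matrix H = [[-6, 4], [4, -8]].
det(H) = 32, tr(H) = -14.
det(H) > 0 and tr(H) < 0, so H is negative definite everywhere: concave.

concave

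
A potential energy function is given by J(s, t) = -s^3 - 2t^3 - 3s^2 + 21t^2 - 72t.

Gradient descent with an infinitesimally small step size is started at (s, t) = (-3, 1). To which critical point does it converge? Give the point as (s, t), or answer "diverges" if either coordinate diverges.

(-2, 3)

J is separable, so gradient descent decouples: s follows -∂J/∂s, t follows -∂J/∂t.
∂J/∂s = -3s(s + 2); at s=-3 this is -9, so s increases.
∂J/∂t = -6(t - 4)(t - 3); at t=1 this is -36, so t increases.
s converges to its nearest critical value -2 (a local min of the s-part); t converges to 3. The iterate converges to (-2, 3).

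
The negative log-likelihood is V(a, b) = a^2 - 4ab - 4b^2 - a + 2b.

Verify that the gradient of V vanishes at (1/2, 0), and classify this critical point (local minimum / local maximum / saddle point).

∇V = (2a - 4b - 1, -4a - 8b + 2); substituting (1/2, 0) gives ∇V = (0, 0), so (1/2, 0) is indeed a critical point.
The Hessian of V is constant: H = [[2, -4], [-4, -8]].
det(H) = 2·(-8) − (-4)² = -32.
Since det(H) < 0, H is indefinite and the critical point is a saddle point.

saddle point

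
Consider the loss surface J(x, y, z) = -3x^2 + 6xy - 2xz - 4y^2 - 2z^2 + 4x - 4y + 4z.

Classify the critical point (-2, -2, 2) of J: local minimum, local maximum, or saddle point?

local maximum

The Hessian is constant: H = [[-6, 6, -2], [6, -8, 0], [-2, 0, -4]].
Leading principal minors: Δ₁ = -6, Δ₂ = 12, Δ₃ = -16.
The minors alternate sign starting negative (−, +, −), so H is negative definite: a local maximum.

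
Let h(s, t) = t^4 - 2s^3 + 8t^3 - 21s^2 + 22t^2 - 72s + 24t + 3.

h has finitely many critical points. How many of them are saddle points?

h separates as a function of s plus a function of t, so ∇h=0 decouples.
∂h/∂s = -6(s + 3)(s + 4) = 0 at s ∈ {-4, -3}; ∂h/∂t = 4(t + 1)(t + 2)(t + 3) = 0 at t ∈ {-3, -2, -1}.
The Hessian is diagonal: diag(h_ss, h_tt). Second derivatives: h_ss(-4)=6, h_ss(-3)=-6; h_tt(-3)=8, h_tt(-2)=-4, h_tt(-1)=8.
Saddle points occur where the two diagonal entries have opposite signs: (-4, -2), (-3, -3), (-3, -1). Count: 3.

3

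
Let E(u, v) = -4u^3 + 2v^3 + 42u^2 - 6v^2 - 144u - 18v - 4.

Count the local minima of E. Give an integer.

1

E separates as a function of u plus a function of v, so ∇E=0 decouples.
∂E/∂u = -12(u - 4)(u - 3) = 0 at u ∈ {3, 4}; ∂E/∂v = 6(v - 3)(v + 1) = 0 at v ∈ {-1, 3}.
The Hessian is diagonal: diag(E_uu, E_vv). Second derivatives: E_uu(3)=12, E_uu(4)=-12; E_vv(-1)=-24, E_vv(3)=24.
Local minima occur where both diagonal entries positive: (3, 3). Count: 1.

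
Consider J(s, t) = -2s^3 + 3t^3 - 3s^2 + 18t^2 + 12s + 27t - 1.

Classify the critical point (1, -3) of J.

The mixed partial ∂²J/∂s∂t is 0, so the Hessian at any point is diag(J_ss, J_tt) = diag(-6(2s + 1), 18(t + 2)).
At (1, -3): H = diag(-18, -18).
Both eigenvalues are negative, so H is negative definite: a local maximum.

local maximum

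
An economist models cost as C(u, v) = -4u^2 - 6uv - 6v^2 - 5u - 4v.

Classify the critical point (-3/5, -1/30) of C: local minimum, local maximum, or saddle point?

The Hessian of C is constant: H = [[-8, -6], [-6, -12]].
det(H) = (-8)·(-12) − (-6)² = 60.
det(H) > 0 and tr(H) = -20 < 0, so H is negative definite and the point is a local maximum.

local maximum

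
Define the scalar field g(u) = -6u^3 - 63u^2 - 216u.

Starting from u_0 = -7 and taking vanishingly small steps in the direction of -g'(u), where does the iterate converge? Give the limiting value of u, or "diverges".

g'(u) = -18(u + 3)(u + 4), so g'(-7) = -216.
Gradient descent moves in the -g' direction, i.e. u is increasing.
The nearest critical point in that direction is u = -4, where g'' = 18 > 0 (a local minimum). The iterate converges there.

-4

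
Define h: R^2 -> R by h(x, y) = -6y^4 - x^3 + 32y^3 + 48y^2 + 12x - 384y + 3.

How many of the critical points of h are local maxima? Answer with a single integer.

2

h separates as a function of x plus a function of y, so ∇h=0 decouples.
∂h/∂x = -3(x - 2)(x + 2) = 0 at x ∈ {-2, 2}; ∂h/∂y = -24(y - 4)(y - 2)(y + 2) = 0 at y ∈ {-2, 2, 4}.
The Hessian is diagonal: diag(h_xx, h_yy). Second derivatives: h_xx(-2)=12, h_xx(2)=-12; h_yy(-2)=-576, h_yy(2)=192, h_yy(4)=-288.
Local maxima occur where both diagonal entries negative: (2, -2), (2, 4). Count: 2.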